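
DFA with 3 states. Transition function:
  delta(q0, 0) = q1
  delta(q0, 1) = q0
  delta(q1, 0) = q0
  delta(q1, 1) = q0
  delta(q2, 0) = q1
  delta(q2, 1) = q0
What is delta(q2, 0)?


Looking up transition function:
delta(q2, 0) in the table
Row: q2, Column: 0
Result: q1

q1


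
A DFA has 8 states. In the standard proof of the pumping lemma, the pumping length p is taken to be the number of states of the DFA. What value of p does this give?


Pumping lemma for regular languages (standard proof):
Take p = |Q|, the number of DFA states.
Any string of length >= |Q| passes through |Q|+1 states while reading its first |Q| symbols,
so by pigeonhole some state repeats, giving the loop that can be pumped.
Here |Q| = 8
Therefore the proof uses p = 8

8


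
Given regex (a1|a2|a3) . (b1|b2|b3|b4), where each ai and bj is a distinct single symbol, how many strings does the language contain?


First group: 3 alternatives
Second group: 4 alternatives
Concatenation: each choice from group 1 pairs with each from group 2
Total = 3 x 4 = 12

12


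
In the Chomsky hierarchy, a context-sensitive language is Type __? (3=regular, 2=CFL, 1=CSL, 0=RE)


Chomsky hierarchy levels:
  Type 3: Regular (DFA/NFA/regex)
  Type 2: Context-free (PDA)
  Type 1: Context-sensitive
  Type 0: Recursively enumerable (TM)
'context-sensitive' corresponds to Type 1

1


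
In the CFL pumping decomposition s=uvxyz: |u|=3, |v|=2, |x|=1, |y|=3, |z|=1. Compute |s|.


|s| = |u| + |v| + |x| + |y| + |z|
= 3 + 2 + 1 + 3 + 1
= 5 + 1 + 4
= 6 + 4
= 10

10


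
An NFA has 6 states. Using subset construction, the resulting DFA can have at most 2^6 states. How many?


NFA has 6 states
Subset construction: each DFA state = subset of NFA states
Maximum subsets = 2^6
2^6 = 64

64


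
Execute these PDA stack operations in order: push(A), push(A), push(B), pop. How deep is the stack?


Tracing stack operations:
  push(A) -> stack = [A], depth=1
  push(A) -> stack = [A,A], depth=2
  push(B) -> stack = [A,A,B], depth=3
  pop -> removed B, stack = [A,A], depth=2
Final depth = 2

2


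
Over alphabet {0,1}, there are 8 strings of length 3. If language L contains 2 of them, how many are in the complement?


Alphabet: {0,1}
String length: 3
Total strings of length 3 = 2^3 = 8
Strings in L = 2
Complement = total - |L|
= 8 - 2
= 6

6


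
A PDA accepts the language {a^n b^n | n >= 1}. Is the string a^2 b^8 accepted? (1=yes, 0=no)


Language requires equal numbers of a's and b's
PDA pushes for each 'a', pops for each 'b'
Number of a's = 2
Number of b's = 8
2 != 8 -> Reject

0


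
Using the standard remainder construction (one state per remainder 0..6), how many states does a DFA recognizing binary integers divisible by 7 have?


Divisibility by 7 is tracked via the remainder mod 7: 0, 1, ..., 6
The construction assigns one state to each remainder
Number of remainders = 7

7


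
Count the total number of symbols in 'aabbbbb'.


String: 'aabbbbb'
Counting characters:
  'a' appears 2 time(s)
  'b' appears 5 time(s)
Total length = 2 + 5 = 7

7


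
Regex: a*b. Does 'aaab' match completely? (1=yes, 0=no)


Pattern: a*b
String: 'aaab'
Pattern requires: zero or more 'a's followed by exactly one 'b'
Found 3 leading 'a's
Remaining: 'b'
Remaining is exactly 'b' -> match
Result: 1

1


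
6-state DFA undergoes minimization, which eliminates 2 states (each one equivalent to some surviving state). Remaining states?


Original DFA: 6 states
Redundant states removed: 2
Minimized states = original - removed
= 6 - 2
= 4

4


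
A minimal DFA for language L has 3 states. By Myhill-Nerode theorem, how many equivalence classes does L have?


Myhill-Nerode theorem:
Number of equivalence classes = number of states in minimal DFA
Minimal DFA states = 3
Therefore equivalence classes = 3

3


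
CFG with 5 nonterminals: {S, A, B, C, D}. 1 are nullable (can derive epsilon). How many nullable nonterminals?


Nonterminals: {S, A, B, C, D}
A nonterminal is nullable if it can derive epsilon
Counting nullable nonterminals: 1
Total nullable = 1

1


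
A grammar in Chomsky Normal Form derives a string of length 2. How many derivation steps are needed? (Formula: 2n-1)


Chomsky Normal Form derivation:
String length n = 2
Each step either:
  - Splits a nonterminal into two (n-1 such steps)
  - Converts a nonterminal to terminal (n such steps)
Total = (n-1) + n = 2n - 1
= 2(2) - 1
= 4 - 1
= 3

3


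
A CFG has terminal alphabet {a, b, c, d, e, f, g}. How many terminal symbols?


Terminal symbols: a, b, c, d, e, f, g
Counting each: a (#1), b (#2), c (#3), d (#4), e (#5), f (#6), g (#7)
Total = 7

7


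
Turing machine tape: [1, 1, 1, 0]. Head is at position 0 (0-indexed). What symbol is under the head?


Tape: [1, 1, 1, 0]
Positions: 0 1 2 3
Values:    1 1 1 0
Head at position 0
tape[0] = 1

1


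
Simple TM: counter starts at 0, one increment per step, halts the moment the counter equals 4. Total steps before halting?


Counter starts at 0. Counting sequence:
  Step 1: counter = 1
  Step 2: counter = 2
  Step 3: counter = 3
  Step 4: counter = 4
Counter reached 4 -> halt
Total steps = 4

4


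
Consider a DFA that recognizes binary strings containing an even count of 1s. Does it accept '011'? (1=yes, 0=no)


DFA has 2 states: q_even (start, accept=yes) and q_odd
Processing string '011' character by character:
  Position 0: read '0', 1-count=0 -> q_even (no change)
  Position 1: read '1', 1-count=1 -> q_odd
  Position 2: read '1', 1-count=2 -> q_even
Final state: q_even, total 1s = 2 (even); the DFA requires an even count -> accept

1


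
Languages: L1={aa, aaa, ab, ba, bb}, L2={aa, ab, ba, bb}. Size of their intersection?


L1 = {aa, aaa, ab, ba, bb}
L2 = {aa, ab, ba, bb}
Checking each string in L1 against L2:
  'aa': in L2? Yes
  'aaa': in L2? No
  'ab': in L2? Yes
  'ba': in L2? Yes
  'bb': in L2? Yes
Intersection = {aa, ab, ba, bb}
|L1 ∩ L2| = 4

4


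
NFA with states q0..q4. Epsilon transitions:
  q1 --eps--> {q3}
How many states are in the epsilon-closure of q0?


Starting from q0
Initialize closure = {q0}
q0 has no outgoing epsilon transitions -> nothing to add
Final closure: {q0}
Size = 1

1


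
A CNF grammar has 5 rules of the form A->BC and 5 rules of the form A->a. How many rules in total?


CNF allows two rule forms:
  A -> BC (binary): 5 rules
  A -> a (terminal): 5 rules
Total = 5 + 5 = 10

10


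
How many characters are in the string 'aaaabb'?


String: 'aaaabb'
Counting characters:
  'a' appears 4 time(s)
  'b' appears 2 time(s)
Total length = 4 + 2 = 6

6


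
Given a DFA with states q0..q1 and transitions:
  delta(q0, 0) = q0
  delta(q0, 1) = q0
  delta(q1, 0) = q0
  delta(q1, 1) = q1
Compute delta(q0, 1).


Looking up transition function:
delta(q0, 1) in the table
Row: q0, Column: 1
Result: q0

q0


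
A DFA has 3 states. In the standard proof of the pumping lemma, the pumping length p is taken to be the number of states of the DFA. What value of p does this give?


Pumping lemma for regular languages (standard proof):
Take p = |Q|, the number of DFA states.
Any string of length >= |Q| passes through |Q|+1 states while reading its first |Q| symbols,
so by pigeonhole some state repeats, giving the loop that can be pumped.
Here |Q| = 3
Therefore the proof uses p = 3

3


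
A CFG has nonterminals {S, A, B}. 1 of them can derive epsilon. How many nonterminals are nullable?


Nonterminals: {S, A, B}
A nonterminal is nullable if it can derive epsilon
Counting nullable nonterminals: 1
Total nullable = 1

1


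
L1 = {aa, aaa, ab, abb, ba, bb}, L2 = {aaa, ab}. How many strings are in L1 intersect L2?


L1 = {aa, aaa, ab, abb, ba, bb}
L2 = {aaa, ab}
Checking each string in L1 against L2:
  'aa': in L2? No
  'aaa': in L2? Yes
  'ab': in L2? Yes
  'abb': in L2? No
  'ba': in L2? No
  'bb': in L2? No
Intersection = {aaa, ab}
|L1 ∩ L2| = 2

2


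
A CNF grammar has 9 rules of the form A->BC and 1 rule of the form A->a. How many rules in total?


CNF allows two rule forms:
  A -> BC (binary): 9 rules
  A -> a (terminal): 1 rule
Total = 9 + 1 = 10

10


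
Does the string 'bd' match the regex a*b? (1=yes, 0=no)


Pattern: a*b
String: 'bd'
Pattern requires: zero or more 'a's followed by exactly one 'b'
Found 0 leading 'a's
Remaining: 'bd'
Remaining is not 'b' -> no match
Result: 0

0


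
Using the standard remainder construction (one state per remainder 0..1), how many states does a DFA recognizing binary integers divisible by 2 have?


Divisibility by 2 is tracked via the remainder mod 2: 0, 1, ..., 1
The construction assigns one state to each remainder
Number of remainders = 2

2


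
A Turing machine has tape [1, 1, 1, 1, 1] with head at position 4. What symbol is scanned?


Tape: [1, 1, 1, 1, 1]
Positions: 0 1 2 3 4
Values:    1 1 1 1 1
Head at position 4
tape[4] = 1

1


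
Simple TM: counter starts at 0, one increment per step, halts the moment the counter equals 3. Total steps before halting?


Counter starts at 0. Counting sequence:
  Step 1: counter = 1
  Step 2: counter = 2
  Step 3: counter = 3
Counter reached 3 -> halt
Total steps = 3

3


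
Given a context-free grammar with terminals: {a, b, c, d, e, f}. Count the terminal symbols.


Terminal symbols: a, b, c, d, e, f
Counting each: a (#1), b (#2), c (#3), d (#4), e (#5), f (#6)
Total = 6

6


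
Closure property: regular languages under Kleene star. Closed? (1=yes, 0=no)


Regular languages are closed under:
- Union (DFA product construction)
- Intersection (DFA product construction)
- Complement (swap accept/reject states)
- Concatenation (NFA construction)
- Kleene star (NFA construction)
Kleene star is in this list
Therefore: closed

1


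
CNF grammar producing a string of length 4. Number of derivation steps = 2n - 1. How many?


Chomsky Normal Form derivation:
String length n = 4
Each step either:
  - Splits a nonterminal into two (n-1 such steps)
  - Converts a nonterminal to terminal (n such steps)
Total = (n-1) + n = 2n - 1
= 2(4) - 1
= 8 - 1
= 7

7


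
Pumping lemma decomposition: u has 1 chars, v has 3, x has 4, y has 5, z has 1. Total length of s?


|s| = |u| + |v| + |x| + |y| + |z|
= 1 + 3 + 4 + 5 + 1
= 4 + 4 + 6
= 8 + 6
= 14

14


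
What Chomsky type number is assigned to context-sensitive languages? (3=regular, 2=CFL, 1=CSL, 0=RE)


Chomsky hierarchy levels:
  Type 3: Regular (DFA/NFA/regex)
  Type 2: Context-free (PDA)
  Type 1: Context-sensitive
  Type 0: Recursively enumerable (TM)
'context-sensitive' corresponds to Type 1

1


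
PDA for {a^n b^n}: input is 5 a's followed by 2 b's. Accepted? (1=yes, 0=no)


Language requires equal numbers of a's and b's
PDA pushes for each 'a', pops for each 'b'
Number of a's = 5
Number of b's = 2
5 != 2 -> Reject

0


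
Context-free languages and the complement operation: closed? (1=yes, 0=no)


CFL closure properties:
  Closed under: union, concatenation, Kleene star
  NOT closed under: intersection, complement
Operation 'complement' is in not-closed list -> No (not closed)

0


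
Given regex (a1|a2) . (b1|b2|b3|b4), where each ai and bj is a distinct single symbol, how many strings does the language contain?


First group: 2 alternatives
Second group: 4 alternatives
Concatenation: each choice from group 1 pairs with each from group 2
Total = 2 x 4 = 8

8


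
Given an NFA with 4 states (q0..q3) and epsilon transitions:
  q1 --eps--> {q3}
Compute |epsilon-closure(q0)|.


Starting from q0
Initialize closure = {q0}
q0 has no outgoing epsilon transitions -> nothing to add
Final closure: {q0}
Size = 1

1


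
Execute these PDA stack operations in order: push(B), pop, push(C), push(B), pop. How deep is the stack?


Tracing stack operations:
  push(B) -> stack = [B], depth=1
  pop -> removed B, stack = [], depth=0
  push(C) -> stack = [C], depth=1
  push(B) -> stack = [C,B], depth=2
  pop -> removed B, stack = [C], depth=1
Final depth = 1

1


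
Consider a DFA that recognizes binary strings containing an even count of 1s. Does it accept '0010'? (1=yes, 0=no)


DFA has 2 states: q_even (start, accept=yes) and q_odd
Processing string '0010' character by character:
  Position 0: read '0', 1-count=0 -> q_even (no change)
  Position 1: read '0', 1-count=0 -> q_even (no change)
  Position 2: read '1', 1-count=1 -> q_odd
  Position 3: read '0', 1-count=1 -> q_odd (no change)
Final state: q_odd, total 1s = 1 (odd); the DFA requires an even count -> reject

0


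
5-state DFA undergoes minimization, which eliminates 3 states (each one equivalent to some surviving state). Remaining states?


Original DFA: 5 states
Redundant states removed: 3
Minimized states = original - removed
= 5 - 3
= 2

2


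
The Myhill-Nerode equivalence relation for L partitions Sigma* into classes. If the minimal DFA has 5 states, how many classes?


Myhill-Nerode theorem:
Number of equivalence classes = number of states in minimal DFA
Minimal DFA states = 5
Therefore equivalence classes = 5

5


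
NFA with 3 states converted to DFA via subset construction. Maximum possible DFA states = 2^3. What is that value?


NFA has 3 states
Subset construction: each DFA state = subset of NFA states
Maximum subsets = 2^3
2^3 = 8

8


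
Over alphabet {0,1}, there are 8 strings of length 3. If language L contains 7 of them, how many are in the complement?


Alphabet: {0,1}
String length: 3
Total strings of length 3 = 2^3 = 8
Strings in L = 7
Complement = total - |L|
= 8 - 7
= 1

1


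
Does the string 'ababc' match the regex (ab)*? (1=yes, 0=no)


Pattern: (ab)*
String: 'ababc'
Pattern requires: zero or more repetitions of 'ab'
Length 5 is odd -> cannot be (ab)* -> no match
Result: 0

0


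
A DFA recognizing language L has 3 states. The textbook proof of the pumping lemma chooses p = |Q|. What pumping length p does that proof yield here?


Pumping lemma for regular languages (standard proof):
Take p = |Q|, the number of DFA states.
Any string of length >= |Q| passes through |Q|+1 states while reading its first |Q| symbols,
so by pigeonhole some state repeats, giving the loop that can be pumped.
Here |Q| = 3
Therefore the proof uses p = 3

3


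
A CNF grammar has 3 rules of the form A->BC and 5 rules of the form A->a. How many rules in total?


CNF allows two rule forms:
  A -> BC (binary): 3 rules
  A -> a (terminal): 5 rules
Total = 3 + 5 = 8

8


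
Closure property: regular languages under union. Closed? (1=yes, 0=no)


Regular languages are closed under:
- Union (DFA product construction)
- Intersection (DFA product construction)
- Complement (swap accept/reject states)
- Concatenation (NFA construction)
- Kleene star (NFA construction)
union is in this list
Therefore: closed

1


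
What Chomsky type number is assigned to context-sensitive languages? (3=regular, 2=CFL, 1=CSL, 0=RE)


Chomsky hierarchy levels:
  Type 3: Regular (DFA/NFA/regex)
  Type 2: Context-free (PDA)
  Type 1: Context-sensitive
  Type 0: Recursively enumerable (TM)
'context-sensitive' corresponds to Type 1

1


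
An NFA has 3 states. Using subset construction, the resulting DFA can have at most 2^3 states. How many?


NFA has 3 states
Subset construction: each DFA state = subset of NFA states
Maximum subsets = 2^3
2^3 = 8

8


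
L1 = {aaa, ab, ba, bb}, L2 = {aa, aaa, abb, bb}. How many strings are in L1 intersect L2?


L1 = {aaa, ab, ba, bb}
L2 = {aa, aaa, abb, bb}
Checking each string in L1 against L2:
  'aaa': in L2? Yes
  'ab': in L2? No
  'ba': in L2? No
  'bb': in L2? Yes
Intersection = {aaa, bb}
|L1 ∩ L2| = 2

2


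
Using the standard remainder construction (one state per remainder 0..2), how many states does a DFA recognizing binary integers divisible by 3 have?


Divisibility by 3 is tracked via the remainder mod 3: 0, 1, ..., 2
The construction assigns one state to each remainder
Number of remainders = 3

3


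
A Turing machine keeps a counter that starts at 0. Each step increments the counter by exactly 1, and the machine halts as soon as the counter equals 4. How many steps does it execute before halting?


Counter starts at 0. Counting sequence:
  Step 1: counter = 1
  Step 2: counter = 2
  Step 3: counter = 3
  Step 4: counter = 4
Counter reached 4 -> halt
Total steps = 4

4


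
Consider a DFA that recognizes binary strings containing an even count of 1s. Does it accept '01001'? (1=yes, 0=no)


DFA has 2 states: q_even (start, accept=yes) and q_odd
Processing string '01001' character by character:
  Position 0: read '0', 1-count=0 -> q_even (no change)
  Position 1: read '1', 1-count=1 -> q_odd
  Position 2: read '0', 1-count=1 -> q_odd (no change)
  Position 3: read '0', 1-count=1 -> q_odd (no change)
  Position 4: read '1', 1-count=2 -> q_even
Final state: q_even, total 1s = 2 (even); the DFA requires an even count -> accept

1


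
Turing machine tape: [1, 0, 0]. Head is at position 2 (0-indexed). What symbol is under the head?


Tape: [1, 0, 0]
Positions: 0 1 2
Values:    1 0 0
Head at position 2
tape[2] = 0

0


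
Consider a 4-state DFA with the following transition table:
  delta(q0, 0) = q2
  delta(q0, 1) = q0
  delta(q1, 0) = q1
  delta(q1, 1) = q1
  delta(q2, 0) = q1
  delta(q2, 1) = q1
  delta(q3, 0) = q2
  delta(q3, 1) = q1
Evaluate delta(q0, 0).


Looking up transition function:
delta(q0, 0) in the table
Row: q0, Column: 0
Result: q2

q2


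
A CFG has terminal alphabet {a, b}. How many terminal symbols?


Terminal symbols: a, b
Counting each: a (#1), b (#2)
Total = 2

2


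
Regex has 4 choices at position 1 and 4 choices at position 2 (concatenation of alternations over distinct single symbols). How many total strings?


First group: 4 alternatives
Second group: 4 alternatives
Concatenation: each choice from group 1 pairs with each from group 2
Total = 4 x 4 = 16

16


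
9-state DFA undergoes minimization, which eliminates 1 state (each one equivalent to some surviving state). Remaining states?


Original DFA: 9 states
Redundant states removed: 1
Minimized states = original - removed
= 9 - 1
= 8

8


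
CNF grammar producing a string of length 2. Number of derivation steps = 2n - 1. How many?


Chomsky Normal Form derivation:
String length n = 2
Each step either:
  - Splits a nonterminal into two (n-1 such steps)
  - Converts a nonterminal to terminal (n such steps)
Total = (n-1) + n = 2n - 1
= 2(2) - 1
= 4 - 1
= 3

3


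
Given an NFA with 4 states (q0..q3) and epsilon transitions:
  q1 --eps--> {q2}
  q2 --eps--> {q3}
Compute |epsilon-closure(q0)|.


Starting from q0
Initialize closure = {q0}
q0 has no outgoing epsilon transitions -> nothing to add
Final closure: {q0}
Size = 1

1


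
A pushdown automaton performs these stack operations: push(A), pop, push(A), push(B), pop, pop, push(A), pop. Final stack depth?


Tracing stack operations:
  push(A) -> stack = [A], depth=1
  pop -> removed A, stack = [], depth=0
  push(A) -> stack = [A], depth=1
  push(B) -> stack = [A,B], depth=2
  pop -> removed B, stack = [A], depth=1
  pop -> removed A, stack = [], depth=0
  push(A) -> stack = [A], depth=1
  pop -> removed A, stack = [], depth=0
Final depth = 0

0


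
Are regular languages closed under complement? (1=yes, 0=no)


Regular languages are closed under all standard operations:
- Union: Yes (product construction)
- Intersection: Yes (product construction)
- Complement: Yes (swap accept/reject)
- Concatenation: Yes (NFA construction)
Operation: complement -> Closed

1


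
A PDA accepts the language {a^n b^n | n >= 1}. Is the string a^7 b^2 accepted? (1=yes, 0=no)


Language requires equal numbers of a's and b's
PDA pushes for each 'a', pops for each 'b'
Number of a's = 7
Number of b's = 2
7 != 2 -> Reject

0


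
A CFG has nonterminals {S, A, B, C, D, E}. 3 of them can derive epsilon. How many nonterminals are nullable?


Nonterminals: {S, A, B, C, D, E}
A nonterminal is nullable if it can derive epsilon
Counting nullable nonterminals: 3
Total nullable = 3

3


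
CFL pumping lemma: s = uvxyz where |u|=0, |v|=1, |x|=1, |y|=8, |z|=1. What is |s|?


|s| = |u| + |v| + |x| + |y| + |z|
= 0 + 1 + 1 + 8 + 1
= 1 + 1 + 9
= 2 + 9
= 11

11


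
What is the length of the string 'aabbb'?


String: 'aabbb'
Counting characters:
  'a' appears 2 time(s)
  'b' appears 3 time(s)
Total length = 2 + 3 = 5

5


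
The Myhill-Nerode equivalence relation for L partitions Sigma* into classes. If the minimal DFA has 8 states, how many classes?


Myhill-Nerode theorem:
Number of equivalence classes = number of states in minimal DFA
Minimal DFA states = 8
Therefore equivalence classes = 8

8


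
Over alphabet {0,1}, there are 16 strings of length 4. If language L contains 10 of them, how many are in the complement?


Alphabet: {0,1}
String length: 4
Total strings of length 4 = 2^4 = 16
Strings in L = 10
Complement = total - |L|
= 16 - 10
= 6

6


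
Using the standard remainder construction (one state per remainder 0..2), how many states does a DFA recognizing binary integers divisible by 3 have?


Divisibility by 3 is tracked via the remainder mod 3: 0, 1, ..., 2
The construction assigns one state to each remainder
Number of remainders = 3

3


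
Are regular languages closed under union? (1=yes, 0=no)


Regular languages are closed under:
- Union (DFA product construction)
- Intersection (DFA product construction)
- Complement (swap accept/reject states)
- Concatenation (NFA construction)
- Kleene star (NFA construction)
union is in this list
Therefore: closed

1


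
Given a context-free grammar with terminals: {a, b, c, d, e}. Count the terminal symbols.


Terminal symbols: a, b, c, d, e
Counting each: a (#1), b (#2), c (#3), d (#4), e (#5)
Total = 5

5


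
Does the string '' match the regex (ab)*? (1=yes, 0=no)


Pattern: (ab)*
String: ''
Pattern requires: zero or more repetitions of 'ab'
Pairs: []
All pairs are 'ab'? Yes
Result: 1

1


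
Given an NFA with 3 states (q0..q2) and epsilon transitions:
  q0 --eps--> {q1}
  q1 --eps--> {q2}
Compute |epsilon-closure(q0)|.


Starting from q0
Initialize closure = {q0}
Follow epsilon from q0 -> add q1
Follow epsilon from q1 -> add q2
Final closure: {q0, q1, q2}
Size = 3

3


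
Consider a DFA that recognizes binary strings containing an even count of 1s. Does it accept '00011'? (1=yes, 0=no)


DFA has 2 states: q_even (start, accept=yes) and q_odd
Processing string '00011' character by character:
  Position 0: read '0', 1-count=0 -> q_even (no change)
  Position 1: read '0', 1-count=0 -> q_even (no change)
  Position 2: read '0', 1-count=0 -> q_even (no change)
  Position 3: read '1', 1-count=1 -> q_odd
  Position 4: read '1', 1-count=2 -> q_even
Final state: q_even, total 1s = 2 (even); the DFA requires an even count -> accept

1


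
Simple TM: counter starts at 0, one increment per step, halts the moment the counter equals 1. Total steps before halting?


Counter starts at 0. Counting sequence:
  Step 1: counter = 1
Counter reached 1 -> halt
Total steps = 1

1


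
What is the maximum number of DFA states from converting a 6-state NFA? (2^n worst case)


NFA has 6 states
Subset construction: each DFA state = subset of NFA states
Maximum subsets = 2^6
2^6 = 64

64


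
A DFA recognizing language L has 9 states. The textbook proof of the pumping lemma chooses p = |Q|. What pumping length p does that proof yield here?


Pumping lemma for regular languages (standard proof):
Take p = |Q|, the number of DFA states.
Any string of length >= |Q| passes through |Q|+1 states while reading its first |Q| symbols,
so by pigeonhole some state repeats, giving the loop that can be pumped.
Here |Q| = 9
Therefore the proof uses p = 9

9


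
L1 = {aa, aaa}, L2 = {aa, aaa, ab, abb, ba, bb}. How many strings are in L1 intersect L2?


L1 = {aa, aaa}
L2 = {aa, aaa, ab, abb, ba, bb}
Checking each string in L1 against L2:
  'aa': in L2? Yes
  'aaa': in L2? Yes
Intersection = {aa, aaa}
|L1 ∩ L2| = 2

2


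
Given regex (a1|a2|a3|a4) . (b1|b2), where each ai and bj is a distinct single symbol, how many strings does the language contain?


First group: 4 alternatives
Second group: 2 alternatives
Concatenation: each choice from group 1 pairs with each from group 2
Total = 4 x 2 = 8

8


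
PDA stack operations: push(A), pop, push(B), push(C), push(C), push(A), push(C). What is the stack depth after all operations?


Tracing stack operations:
  push(A) -> stack = [A], depth=1
  pop -> removed A, stack = [], depth=0
  push(B) -> stack = [B], depth=1
  push(C) -> stack = [B,C], depth=2
  push(C) -> stack = [B,C,C], depth=3
  push(A) -> stack = [B,C,C,A], depth=4
  push(C) -> stack = [B,C,C,A,C], depth=5
Final depth = 5

5


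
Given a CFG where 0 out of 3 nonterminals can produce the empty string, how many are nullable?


Nonterminals: {S, A, B}
A nonterminal is nullable if it can derive epsilon
Counting nullable nonterminals: 0
Total nullable = 0

0


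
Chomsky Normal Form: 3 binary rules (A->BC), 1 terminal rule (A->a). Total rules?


CNF allows two rule forms:
  A -> BC (binary): 3 rules
  A -> a (terminal): 1 rule
Total = 3 + 1 = 4

4


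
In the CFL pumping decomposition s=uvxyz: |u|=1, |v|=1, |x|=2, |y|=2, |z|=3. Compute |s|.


|s| = |u| + |v| + |x| + |y| + |z|
= 1 + 1 + 2 + 2 + 3
= 2 + 2 + 5
= 4 + 5
= 9

9


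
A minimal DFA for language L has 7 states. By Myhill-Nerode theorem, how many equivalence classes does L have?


Myhill-Nerode theorem:
Number of equivalence classes = number of states in minimal DFA
Minimal DFA states = 7
Therefore equivalence classes = 7

7


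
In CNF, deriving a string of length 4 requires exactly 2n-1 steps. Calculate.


Chomsky Normal Form derivation:
String length n = 4
Each step either:
  - Splits a nonterminal into two (n-1 such steps)
  - Converts a nonterminal to terminal (n such steps)
Total = (n-1) + n = 2n - 1
= 2(4) - 1
= 8 - 1
= 7

7


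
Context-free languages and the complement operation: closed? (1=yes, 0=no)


CFL closure properties:
  Closed under: union, concatenation, Kleene star
  NOT closed under: intersection, complement
Operation 'complement' is in not-closed list -> No (not closed)

0


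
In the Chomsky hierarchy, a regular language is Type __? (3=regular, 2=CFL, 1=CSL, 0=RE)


Chomsky hierarchy levels:
  Type 3: Regular (DFA/NFA/regex)
  Type 2: Context-free (PDA)
  Type 1: Context-sensitive
  Type 0: Recursively enumerable (TM)
'regular' corresponds to Type 3

3


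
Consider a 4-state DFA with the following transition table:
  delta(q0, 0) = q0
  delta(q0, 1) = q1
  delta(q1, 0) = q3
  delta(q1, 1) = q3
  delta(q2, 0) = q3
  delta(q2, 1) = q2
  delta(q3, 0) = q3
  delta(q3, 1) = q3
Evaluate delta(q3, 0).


Looking up transition function:
delta(q3, 0) in the table
Row: q3, Column: 0
Result: q3

q3


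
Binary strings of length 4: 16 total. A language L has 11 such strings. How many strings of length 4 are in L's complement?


Alphabet: {0,1}
String length: 4
Total strings of length 4 = 2^4 = 16
Strings in L = 11
Complement = total - |L|
= 16 - 11
= 5

5


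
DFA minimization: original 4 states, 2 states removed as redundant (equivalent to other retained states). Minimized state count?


Original DFA: 4 states
Redundant states removed: 2
Minimized states = original - removed
= 4 - 2
= 2

2


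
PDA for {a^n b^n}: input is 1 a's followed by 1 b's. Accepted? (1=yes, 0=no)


Language requires equal numbers of a's and b's
PDA pushes for each 'a', pops for each 'b'
Number of a's = 1
Number of b's = 1
1 == 1 -> Accept

1


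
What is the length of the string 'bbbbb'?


String: 'bbbbb'
Counting characters:
  'b' appears 5 time(s)
Total length = 0 + 5 = 5

5


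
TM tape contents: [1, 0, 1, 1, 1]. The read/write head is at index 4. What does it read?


Tape: [1, 0, 1, 1, 1]
Positions: 0 1 2 3 4
Values:    1 0 1 1 1
Head at position 4
tape[4] = 1

1


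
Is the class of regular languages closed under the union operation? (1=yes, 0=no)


Regular languages are closed under:
- Union (DFA product construction)
- Intersection (DFA product construction)
- Complement (swap accept/reject states)
- Concatenation (NFA construction)
- Kleene star (NFA construction)
union is in this list
Therefore: closed

1


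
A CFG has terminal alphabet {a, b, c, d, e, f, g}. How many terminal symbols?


Terminal symbols: a, b, c, d, e, f, g
Counting each: a (#1), b (#2), c (#3), d (#4), e (#5), f (#6), g (#7)
Total = 7

7


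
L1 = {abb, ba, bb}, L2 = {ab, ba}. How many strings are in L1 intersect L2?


L1 = {abb, ba, bb}
L2 = {ab, ba}
Checking each string in L1 against L2:
  'abb': in L2? No
  'ba': in L2? Yes
  'bb': in L2? No
Intersection = {ba}
|L1 ∩ L2| = 1

1


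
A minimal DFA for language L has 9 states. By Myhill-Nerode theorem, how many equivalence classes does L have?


Myhill-Nerode theorem:
Number of equivalence classes = number of states in minimal DFA
Minimal DFA states = 9
Therefore equivalence classes = 9

9


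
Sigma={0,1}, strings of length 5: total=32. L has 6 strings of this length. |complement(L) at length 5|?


Alphabet: {0,1}
String length: 5
Total strings of length 5 = 2^5 = 32
Strings in L = 6
Complement = total - |L|
= 32 - 6
= 26

26


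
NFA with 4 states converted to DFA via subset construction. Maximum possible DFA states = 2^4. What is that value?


NFA has 4 states
Subset construction: each DFA state = subset of NFA states
Maximum subsets = 2^4
2^4 = 16

16


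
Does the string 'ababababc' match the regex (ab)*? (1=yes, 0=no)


Pattern: (ab)*
String: 'ababababc'
Pattern requires: zero or more repetitions of 'ab'
Length 9 is odd -> cannot be (ab)* -> no match
Result: 0

0


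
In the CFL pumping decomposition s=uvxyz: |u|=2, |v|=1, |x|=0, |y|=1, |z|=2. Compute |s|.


|s| = |u| + |v| + |x| + |y| + |z|
= 2 + 1 + 0 + 1 + 2
= 3 + 0 + 3
= 3 + 3
= 6

6


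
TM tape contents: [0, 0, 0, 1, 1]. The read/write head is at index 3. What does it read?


Tape: [0, 0, 0, 1, 1]
Positions: 0 1 2 3 4
Values:    0 0 0 1 1
Head at position 3
tape[3] = 1

1


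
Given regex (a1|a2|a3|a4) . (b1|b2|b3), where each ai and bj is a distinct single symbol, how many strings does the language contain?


First group: 4 alternatives
Second group: 3 alternatives
Concatenation: each choice from group 1 pairs with each from group 2
Total = 4 x 3 = 12

12


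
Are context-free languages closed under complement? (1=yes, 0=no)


CFL closure properties:
  Closed under: union, concatenation, Kleene star
  NOT closed under: intersection, complement
Operation 'complement' is in not-closed list -> No (not closed)

0


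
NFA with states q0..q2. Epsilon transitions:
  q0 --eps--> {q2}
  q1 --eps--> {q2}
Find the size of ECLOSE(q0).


Starting from q0
Initialize closure = {q0}
Follow epsilon from q0 -> add q2
Final closure: {q0, q2}
Size = 2

2


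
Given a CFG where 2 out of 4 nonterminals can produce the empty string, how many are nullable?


Nonterminals: {S, A, B, C}
A nonterminal is nullable if it can derive epsilon
Counting nullable nonterminals: 2
Total nullable = 2

2


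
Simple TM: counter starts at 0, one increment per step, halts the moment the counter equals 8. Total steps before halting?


Counter starts at 0. Counting sequence:
  Step 1: counter = 1
  Step 2: counter = 2
  Step 3: counter = 3
  Step 4: counter = 4
  Step 5: counter = 5
  Step 6: counter = 6
  Step 7: counter = 7
  Step 8: counter = 8
Counter reached 8 -> halt
Total steps = 8

8


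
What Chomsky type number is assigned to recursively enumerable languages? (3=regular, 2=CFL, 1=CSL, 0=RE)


Chomsky hierarchy levels:
  Type 3: Regular (DFA/NFA/regex)
  Type 2: Context-free (PDA)
  Type 1: Context-sensitive
  Type 0: Recursively enumerable (TM)
'recursively enumerable' corresponds to Type 0

0


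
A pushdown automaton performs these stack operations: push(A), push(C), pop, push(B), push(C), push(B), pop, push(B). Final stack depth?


Tracing stack operations:
  push(A) -> stack = [A], depth=1
  push(C) -> stack = [A,C], depth=2
  pop -> removed C, stack = [A], depth=1
  push(B) -> stack = [A,B], depth=2
  push(C) -> stack = [A,B,C], depth=3
  push(B) -> stack = [A,B,C,B], depth=4
  pop -> removed B, stack = [A,B,C], depth=3
  push(B) -> stack = [A,B,C,B], depth=4
Final depth = 4

4


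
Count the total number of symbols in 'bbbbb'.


String: 'bbbbb'
Counting characters:
  'b' appears 5 time(s)
Total length = 0 + 5 = 5

5


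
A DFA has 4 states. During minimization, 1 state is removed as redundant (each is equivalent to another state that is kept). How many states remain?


Original DFA: 4 states
Redundant states removed: 1
Minimized states = original - removed
= 4 - 1
= 3

3


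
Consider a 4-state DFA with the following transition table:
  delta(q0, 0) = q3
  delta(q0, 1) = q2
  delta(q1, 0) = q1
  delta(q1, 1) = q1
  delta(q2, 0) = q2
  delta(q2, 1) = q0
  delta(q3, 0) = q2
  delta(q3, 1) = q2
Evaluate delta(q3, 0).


Looking up transition function:
delta(q3, 0) in the table
Row: q3, Column: 0
Result: q2

q2


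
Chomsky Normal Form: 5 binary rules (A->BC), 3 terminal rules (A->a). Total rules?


CNF allows two rule forms:
  A -> BC (binary): 5 rules
  A -> a (terminal): 3 rules
Total = 5 + 3 = 8

8


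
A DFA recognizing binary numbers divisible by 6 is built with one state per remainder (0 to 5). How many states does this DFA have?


Divisibility by 6 is tracked via the remainder mod 6: 0, 1, ..., 5
The construction assigns one state to each remainder
Number of remainders = 6

6


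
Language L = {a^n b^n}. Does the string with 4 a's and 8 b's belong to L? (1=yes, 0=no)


Language requires equal numbers of a's and b's
PDA pushes for each 'a', pops for each 'b'
Number of a's = 4
Number of b's = 8
4 != 8 -> Reject

0


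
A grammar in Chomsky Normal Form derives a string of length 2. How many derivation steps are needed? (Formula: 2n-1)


Chomsky Normal Form derivation:
String length n = 2
Each step either:
  - Splits a nonterminal into two (n-1 such steps)
  - Converts a nonterminal to terminal (n such steps)
Total = (n-1) + n = 2n - 1
= 2(2) - 1
= 4 - 1
= 3

3


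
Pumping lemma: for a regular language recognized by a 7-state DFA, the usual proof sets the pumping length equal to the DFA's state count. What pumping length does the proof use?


Pumping lemma for regular languages (standard proof):
Take p = |Q|, the number of DFA states.
Any string of length >= |Q| passes through |Q|+1 states while reading its first |Q| symbols,
so by pigeonhole some state repeats, giving the loop that can be pumped.
Here |Q| = 7
Therefore the proof uses p = 7

7


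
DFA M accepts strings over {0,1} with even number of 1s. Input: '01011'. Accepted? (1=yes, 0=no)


DFA has 2 states: q_even (start, accept=yes) and q_odd
Processing string '01011' character by character:
  Position 0: read '0', 1-count=0 -> q_even (no change)
  Position 1: read '1', 1-count=1 -> q_odd
  Position 2: read '0', 1-count=1 -> q_odd (no change)
  Position 3: read '1', 1-count=2 -> q_even
  Position 4: read '1', 1-count=3 -> q_odd
Final state: q_odd, total 1s = 3 (odd); the DFA requires an even count -> reject

0


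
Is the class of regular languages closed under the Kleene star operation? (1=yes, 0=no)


Regular languages are closed under:
- Union (DFA product construction)
- Intersection (DFA product construction)
- Complement (swap accept/reject states)
- Concatenation (NFA construction)
- Kleene star (NFA construction)
Kleene star is in this list
Therefore: closed

1


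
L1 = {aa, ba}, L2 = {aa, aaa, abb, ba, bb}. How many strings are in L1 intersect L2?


L1 = {aa, ba}
L2 = {aa, aaa, abb, ba, bb}
Checking each string in L1 against L2:
  'aa': in L2? Yes
  'ba': in L2? Yes
Intersection = {aa, ba}
|L1 ∩ L2| = 2

2


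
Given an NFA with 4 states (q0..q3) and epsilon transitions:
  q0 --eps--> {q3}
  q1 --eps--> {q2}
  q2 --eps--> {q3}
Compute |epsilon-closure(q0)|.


Starting from q0
Initialize closure = {q0}
Follow epsilon from q0 -> add q3
Final closure: {q0, q3}
Size = 2

2


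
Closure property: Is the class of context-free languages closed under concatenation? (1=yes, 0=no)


CFL closure properties:
  Closed under: union, concatenation, Kleene star
  NOT closed under: intersection, complement
Operation 'concatenation' is in closed list -> Yes (closed)

1


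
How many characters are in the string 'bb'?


String: 'bb'
Counting characters:
  'b' appears 2 time(s)
Total length = 0 + 2 = 2

2


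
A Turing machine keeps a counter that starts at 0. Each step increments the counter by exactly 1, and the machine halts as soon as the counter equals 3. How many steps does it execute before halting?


Counter starts at 0. Counting sequence:
  Step 1: counter = 1
  Step 2: counter = 2
  Step 3: counter = 3
Counter reached 3 -> halt
Total steps = 3

3


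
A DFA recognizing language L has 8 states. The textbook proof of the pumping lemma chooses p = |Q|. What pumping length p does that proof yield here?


Pumping lemma for regular languages (standard proof):
Take p = |Q|, the number of DFA states.
Any string of length >= |Q| passes through |Q|+1 states while reading its first |Q| symbols,
so by pigeonhole some state repeats, giving the loop that can be pumped.
Here |Q| = 8
Therefore the proof uses p = 8

8


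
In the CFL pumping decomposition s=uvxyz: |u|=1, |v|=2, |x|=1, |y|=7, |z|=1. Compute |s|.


|s| = |u| + |v| + |x| + |y| + |z|
= 1 + 2 + 1 + 7 + 1
= 3 + 1 + 8
= 4 + 8
= 12

12


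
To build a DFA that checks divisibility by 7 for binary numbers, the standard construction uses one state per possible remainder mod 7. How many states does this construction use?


Divisibility by 7 is tracked via the remainder mod 7: 0, 1, ..., 6
The construction assigns one state to each remainder
Number of remainders = 7

7


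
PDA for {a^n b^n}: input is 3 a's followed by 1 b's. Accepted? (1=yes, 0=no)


Language requires equal numbers of a's and b's
PDA pushes for each 'a', pops for each 'b'
Number of a's = 3
Number of b's = 1
3 != 1 -> Reject

0


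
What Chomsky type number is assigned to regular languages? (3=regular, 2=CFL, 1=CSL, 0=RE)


Chomsky hierarchy levels:
  Type 3: Regular (DFA/NFA/regex)
  Type 2: Context-free (PDA)
  Type 1: Context-sensitive
  Type 0: Recursively enumerable (TM)
'regular' corresponds to Type 3

3


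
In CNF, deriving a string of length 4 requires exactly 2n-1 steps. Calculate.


Chomsky Normal Form derivation:
String length n = 4
Each step either:
  - Splits a nonterminal into two (n-1 such steps)
  - Converts a nonterminal to terminal (n such steps)
Total = (n-1) + n = 2n - 1
= 2(4) - 1
= 8 - 1
= 7

7


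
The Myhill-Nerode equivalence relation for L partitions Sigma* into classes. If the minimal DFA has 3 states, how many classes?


Myhill-Nerode theorem:
Number of equivalence classes = number of states in minimal DFA
Minimal DFA states = 3
Therefore equivalence classes = 3

3


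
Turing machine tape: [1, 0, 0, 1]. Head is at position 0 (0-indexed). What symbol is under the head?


Tape: [1, 0, 0, 1]
Positions: 0 1 2 3
Values:    1 0 0 1
Head at position 0
tape[0] = 1

1


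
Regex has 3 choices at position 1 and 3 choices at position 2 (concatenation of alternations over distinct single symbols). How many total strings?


First group: 3 alternatives
Second group: 3 alternatives
Concatenation: each choice from group 1 pairs with each from group 2
Total = 3 x 3 = 9

9


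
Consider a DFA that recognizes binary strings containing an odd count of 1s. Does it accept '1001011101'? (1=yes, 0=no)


DFA has 2 states: q_even (start, accept=no) and q_odd
Processing string '1001011101' character by character:
  Position 0: read '1', 1-count=1 -> q_odd
  Position 1: read '0', 1-count=1 -> q_odd (no change)
  Position 2: read '0', 1-count=1 -> q_odd (no change)
  Position 3: read '1', 1-count=2 -> q_even
  Position 4: read '0', 1-count=2 -> q_even (no change)
  Position 5: read '1', 1-count=3 -> q_odd
  Position 6: read '1', 1-count=4 -> q_even
  Position 7: read '1', 1-count=5 -> q_odd
  Position 8: read '0', 1-count=5 -> q_odd (no change)
  Position 9: read '1', 1-count=6 -> q_even
Final state: q_even, total 1s = 6 (even); the DFA requires an odd count -> reject

0
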